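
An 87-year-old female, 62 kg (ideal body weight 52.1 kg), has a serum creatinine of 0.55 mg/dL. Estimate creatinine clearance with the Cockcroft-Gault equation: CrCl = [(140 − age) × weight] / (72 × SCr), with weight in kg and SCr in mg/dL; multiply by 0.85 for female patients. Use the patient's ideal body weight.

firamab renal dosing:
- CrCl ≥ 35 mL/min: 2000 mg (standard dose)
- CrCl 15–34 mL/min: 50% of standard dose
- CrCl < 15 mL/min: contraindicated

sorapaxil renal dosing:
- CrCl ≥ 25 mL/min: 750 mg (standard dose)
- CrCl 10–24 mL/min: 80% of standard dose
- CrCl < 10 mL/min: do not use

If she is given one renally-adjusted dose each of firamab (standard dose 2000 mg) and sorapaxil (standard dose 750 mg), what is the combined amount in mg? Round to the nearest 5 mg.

2750 mg

CrCl = (140 − 87) × 52.1 / (72 × 0.55) × 0.85 = 2761.3 / 39.60 × 0.85 ≈ 59.3 mL/min
CrCl ≈ 59 mL/min.
firamab: ≥ 35 mL/min → 100% of 2000 mg = 2000 mg.
sorapaxil: ≥ 25 mL/min → 100% of 750 mg = 750 mg.
Total = 2000 + 750 = 2750 mg.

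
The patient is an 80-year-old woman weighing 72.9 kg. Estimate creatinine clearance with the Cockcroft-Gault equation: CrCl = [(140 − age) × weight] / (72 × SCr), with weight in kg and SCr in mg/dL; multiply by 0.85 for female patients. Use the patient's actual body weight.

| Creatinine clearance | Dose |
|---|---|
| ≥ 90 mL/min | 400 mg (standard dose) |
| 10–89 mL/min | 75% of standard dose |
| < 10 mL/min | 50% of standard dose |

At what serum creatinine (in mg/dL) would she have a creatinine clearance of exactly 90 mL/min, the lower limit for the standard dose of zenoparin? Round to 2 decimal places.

0.57 mg/dL

Standard dose requires CrCl ≥ 90 mL/min.
Set (140 − 80) × 72.9 × 0.85 / (72 × SCr) = 90
SCr = (140 − 80) × 72.9 × 0.85 / (72 × 90) = 0.574 mg/dL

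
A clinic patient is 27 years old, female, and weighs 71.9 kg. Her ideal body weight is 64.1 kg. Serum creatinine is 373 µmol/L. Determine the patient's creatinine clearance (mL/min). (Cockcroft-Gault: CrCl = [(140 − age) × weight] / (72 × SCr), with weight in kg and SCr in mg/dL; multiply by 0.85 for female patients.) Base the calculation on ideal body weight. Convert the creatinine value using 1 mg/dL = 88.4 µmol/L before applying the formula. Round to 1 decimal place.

20.3 mL/min

SCr = 373 / 88.4 = 4.219 mg/dL
CrCl = (140 − 27) × 64.1 / (72 × 4.219) × 0.85 = 7243.3 / 303.77 × 0.85 ≈ 20.3 mL/min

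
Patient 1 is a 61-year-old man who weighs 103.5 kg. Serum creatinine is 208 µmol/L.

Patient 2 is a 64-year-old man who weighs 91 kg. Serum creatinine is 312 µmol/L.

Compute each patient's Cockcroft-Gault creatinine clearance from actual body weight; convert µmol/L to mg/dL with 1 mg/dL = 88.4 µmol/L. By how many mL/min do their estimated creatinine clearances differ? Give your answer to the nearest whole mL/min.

21 mL/min

Patient 1: SCr = 208 / 88.4 = 2.353 mg/dL
Patient 1: CrCl = (140 − 61) × 103.5 / (72 × 2.353) = 8176.5 / 169.42 ≈ 48.3 mL/min
Patient 2: SCr = 312 / 88.4 = 3.529 mg/dL
Patient 2: CrCl = (140 − 64) × 91 / (72 × 3.529) = 6916.0 / 254.09 ≈ 27.2 mL/min
|48.3 − 27.2| = 21.1 mL/min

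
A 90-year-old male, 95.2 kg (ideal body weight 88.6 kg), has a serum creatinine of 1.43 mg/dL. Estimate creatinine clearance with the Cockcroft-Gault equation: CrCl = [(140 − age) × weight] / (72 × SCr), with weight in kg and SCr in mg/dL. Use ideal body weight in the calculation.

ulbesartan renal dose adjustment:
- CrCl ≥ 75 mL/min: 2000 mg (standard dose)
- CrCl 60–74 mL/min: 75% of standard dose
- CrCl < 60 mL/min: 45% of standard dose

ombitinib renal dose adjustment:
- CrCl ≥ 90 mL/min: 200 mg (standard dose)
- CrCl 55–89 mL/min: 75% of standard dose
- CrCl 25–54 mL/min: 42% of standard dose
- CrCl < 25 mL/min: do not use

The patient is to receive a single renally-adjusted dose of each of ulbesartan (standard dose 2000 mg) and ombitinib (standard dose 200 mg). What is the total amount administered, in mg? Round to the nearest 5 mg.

985 mg

CrCl = (140 − 90) × 88.6 / (72 × 1.43) = 4430.0 / 102.96 ≈ 43.0 mL/min
CrCl ≈ 43 mL/min.
ulbesartan: < 60 mL/min → 45% of 2000 mg = 900 mg.
ombitinib: 25–54 mL/min → 42% of 200 mg = 84 mg.
Total = 900 + 84 = 984 mg.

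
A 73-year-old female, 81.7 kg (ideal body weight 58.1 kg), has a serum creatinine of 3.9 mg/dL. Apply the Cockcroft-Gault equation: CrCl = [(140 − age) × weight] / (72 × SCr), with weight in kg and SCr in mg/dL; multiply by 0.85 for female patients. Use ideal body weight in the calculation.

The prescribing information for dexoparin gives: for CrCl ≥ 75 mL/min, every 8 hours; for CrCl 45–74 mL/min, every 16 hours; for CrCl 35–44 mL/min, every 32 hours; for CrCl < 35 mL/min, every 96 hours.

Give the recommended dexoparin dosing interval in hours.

CrCl = (140 − 73) × 58.1 / (72 × 3.9) × 0.85 = 3892.7 / 280.80 × 0.85 ≈ 11.8 mL/min
CrCl ≈ 12 mL/min → bracket < 35 mL/min → every 96 hours.

every 96 hours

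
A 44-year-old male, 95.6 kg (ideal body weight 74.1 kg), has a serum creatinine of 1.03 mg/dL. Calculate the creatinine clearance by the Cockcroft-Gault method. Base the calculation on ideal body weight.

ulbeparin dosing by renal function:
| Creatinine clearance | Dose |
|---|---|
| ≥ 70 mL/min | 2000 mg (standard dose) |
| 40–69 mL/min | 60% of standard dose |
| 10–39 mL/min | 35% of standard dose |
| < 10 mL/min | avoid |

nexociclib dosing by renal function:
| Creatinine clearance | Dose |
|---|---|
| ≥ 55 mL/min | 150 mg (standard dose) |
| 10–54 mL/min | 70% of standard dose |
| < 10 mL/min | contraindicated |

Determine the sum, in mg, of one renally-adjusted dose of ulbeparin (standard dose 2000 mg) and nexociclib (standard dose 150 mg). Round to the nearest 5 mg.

CrCl = (140 − 44) × 74.1 / (72 × 1.03) = 7113.6 / 74.16 ≈ 95.9 mL/min
CrCl ≈ 96 mL/min.
ulbeparin: ≥ 70 mL/min → 100% of 2000 mg = 2000 mg.
nexociclib: ≥ 55 mL/min → 100% of 150 mg = 150 mg.
Total = 2000 + 150 = 2150 mg.

2150 mg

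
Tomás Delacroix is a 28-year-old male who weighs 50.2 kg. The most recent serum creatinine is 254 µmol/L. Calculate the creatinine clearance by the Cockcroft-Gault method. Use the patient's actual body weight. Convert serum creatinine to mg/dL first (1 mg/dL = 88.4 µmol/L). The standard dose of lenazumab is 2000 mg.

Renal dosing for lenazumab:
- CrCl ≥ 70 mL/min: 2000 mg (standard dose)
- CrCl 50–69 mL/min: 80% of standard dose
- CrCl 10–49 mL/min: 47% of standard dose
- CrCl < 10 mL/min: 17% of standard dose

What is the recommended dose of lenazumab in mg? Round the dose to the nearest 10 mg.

SCr = 254 / 88.4 = 2.873 mg/dL
CrCl = (140 − 28) × 50.2 / (72 × 2.873) = 5622.4 / 206.86 ≈ 27.2 mL/min
CrCl ≈ 27 mL/min → bracket 10–49 mL/min.
47% of 2000 mg = 940 mg

940 mg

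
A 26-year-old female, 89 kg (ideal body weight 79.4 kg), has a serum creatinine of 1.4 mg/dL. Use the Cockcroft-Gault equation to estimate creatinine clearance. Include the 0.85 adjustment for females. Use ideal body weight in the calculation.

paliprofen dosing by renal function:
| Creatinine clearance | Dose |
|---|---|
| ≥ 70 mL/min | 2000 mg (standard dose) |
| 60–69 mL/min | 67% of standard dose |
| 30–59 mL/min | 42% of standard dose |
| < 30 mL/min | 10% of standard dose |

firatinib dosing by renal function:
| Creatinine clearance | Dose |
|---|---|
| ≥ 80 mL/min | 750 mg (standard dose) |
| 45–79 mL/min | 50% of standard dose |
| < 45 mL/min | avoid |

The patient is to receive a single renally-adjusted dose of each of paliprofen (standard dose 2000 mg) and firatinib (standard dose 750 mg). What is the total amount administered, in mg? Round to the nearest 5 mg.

2375 mg

CrCl = (140 − 26) × 79.4 / (72 × 1.4) × 0.85 = 9051.6 / 100.80 × 0.85 ≈ 76.3 mL/min
CrCl ≈ 76 mL/min.
paliprofen: ≥ 70 mL/min → 100% of 2000 mg = 2000 mg.
firatinib: 45–79 mL/min → 50% of 750 mg = 375 mg.
Total = 2000 + 375 = 2375 mg.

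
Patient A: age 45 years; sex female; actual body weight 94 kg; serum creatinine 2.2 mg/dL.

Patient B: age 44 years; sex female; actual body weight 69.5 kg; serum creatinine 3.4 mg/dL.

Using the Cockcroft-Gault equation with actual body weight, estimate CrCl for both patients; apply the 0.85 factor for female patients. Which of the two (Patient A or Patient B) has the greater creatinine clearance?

Patient A: CrCl = (140 − 45) × 94 / (72 × 2.2) × 0.85 = 8930.0 / 158.40 × 0.85 ≈ 47.9 mL/min
Patient B: CrCl = (140 − 44) × 69.5 / (72 × 3.4) × 0.85 = 6672.0 / 244.80 × 0.85 ≈ 23.2 mL/min
47.9 vs 23.2 mL/min → Patient A is higher.

Patient A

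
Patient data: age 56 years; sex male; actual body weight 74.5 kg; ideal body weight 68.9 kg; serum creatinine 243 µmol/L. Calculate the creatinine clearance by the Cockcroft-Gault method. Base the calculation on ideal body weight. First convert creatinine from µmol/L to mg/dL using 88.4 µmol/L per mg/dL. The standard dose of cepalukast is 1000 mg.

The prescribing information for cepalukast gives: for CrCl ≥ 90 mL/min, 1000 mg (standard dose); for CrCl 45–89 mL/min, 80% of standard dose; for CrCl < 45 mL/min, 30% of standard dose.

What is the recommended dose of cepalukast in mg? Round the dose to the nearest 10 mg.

SCr = 243 / 88.4 = 2.749 mg/dL
CrCl = (140 − 56) × 68.9 / (72 × 2.749) = 5787.6 / 197.93 ≈ 29.2 mL/min
CrCl ≈ 29 mL/min → bracket < 45 mL/min.
30% of 1000 mg = 300 mg

300 mg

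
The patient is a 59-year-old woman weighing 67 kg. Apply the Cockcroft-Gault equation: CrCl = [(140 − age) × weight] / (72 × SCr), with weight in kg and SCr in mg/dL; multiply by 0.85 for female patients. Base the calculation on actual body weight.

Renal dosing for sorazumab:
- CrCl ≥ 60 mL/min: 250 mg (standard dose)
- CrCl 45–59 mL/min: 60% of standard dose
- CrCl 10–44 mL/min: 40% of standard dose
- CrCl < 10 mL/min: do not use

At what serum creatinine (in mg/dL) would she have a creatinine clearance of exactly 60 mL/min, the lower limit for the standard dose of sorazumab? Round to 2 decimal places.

Standard dose requires CrCl ≥ 60 mL/min.
Set (140 − 59) × 67 × 0.85 / (72 × SCr) = 60
SCr = (140 − 59) × 67 × 0.85 / (72 × 60) = 1.068 mg/dL

1.07 mg/dL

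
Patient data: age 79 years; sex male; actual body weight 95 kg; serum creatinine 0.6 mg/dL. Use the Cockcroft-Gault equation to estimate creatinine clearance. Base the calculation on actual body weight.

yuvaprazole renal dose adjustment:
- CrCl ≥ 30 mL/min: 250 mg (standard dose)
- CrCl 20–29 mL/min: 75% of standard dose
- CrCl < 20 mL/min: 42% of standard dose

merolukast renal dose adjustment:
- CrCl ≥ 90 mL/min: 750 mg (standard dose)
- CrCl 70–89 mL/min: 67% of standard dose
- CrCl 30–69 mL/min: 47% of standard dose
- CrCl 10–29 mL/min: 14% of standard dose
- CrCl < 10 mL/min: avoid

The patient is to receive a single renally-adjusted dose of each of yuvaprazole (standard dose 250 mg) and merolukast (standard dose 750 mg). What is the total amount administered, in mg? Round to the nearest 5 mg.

1000 mg

CrCl = (140 − 79) × 95 / (72 × 0.6) = 5795.0 / 43.20 ≈ 134.1 mL/min
CrCl ≈ 134 mL/min.
yuvaprazole: ≥ 30 mL/min → 100% of 250 mg = 250 mg.
merolukast: ≥ 90 mL/min → 100% of 750 mg = 750 mg.
Total = 250 + 750 = 1000 mg.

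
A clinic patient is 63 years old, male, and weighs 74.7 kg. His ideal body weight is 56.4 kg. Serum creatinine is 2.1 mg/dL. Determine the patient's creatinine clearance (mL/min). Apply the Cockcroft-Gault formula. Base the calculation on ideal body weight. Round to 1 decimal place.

28.7 mL/min

CrCl = (140 − 63) × 56.4 / (72 × 2.1) = 4342.8 / 151.20 ≈ 28.7 mL/min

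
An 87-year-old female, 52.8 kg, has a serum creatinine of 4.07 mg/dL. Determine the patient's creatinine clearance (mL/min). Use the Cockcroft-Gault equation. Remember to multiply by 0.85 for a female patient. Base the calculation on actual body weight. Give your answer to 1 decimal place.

CrCl = (140 − 87) × 52.8 / (72 × 4.07) × 0.85 = 2798.4 / 293.04 × 0.85 ≈ 8.1 mL/min

8.1 mL/min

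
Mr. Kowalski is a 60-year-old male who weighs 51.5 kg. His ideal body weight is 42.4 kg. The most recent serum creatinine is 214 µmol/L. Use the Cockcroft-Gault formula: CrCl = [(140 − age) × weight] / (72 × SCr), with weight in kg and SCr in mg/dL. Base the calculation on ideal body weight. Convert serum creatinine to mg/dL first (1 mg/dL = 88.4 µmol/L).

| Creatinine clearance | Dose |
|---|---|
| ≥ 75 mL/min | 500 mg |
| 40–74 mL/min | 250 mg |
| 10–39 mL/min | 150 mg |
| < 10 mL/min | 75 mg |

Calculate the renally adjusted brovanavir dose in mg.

150 mg

SCr = 214 / 88.4 = 2.421 mg/dL
CrCl = (140 − 60) × 42.4 / (72 × 2.421) = 3392.0 / 174.31 ≈ 19.5 mL/min
CrCl ≈ 19 mL/min → bracket 10–39 mL/min.
Dose for this bracket: 150 mg.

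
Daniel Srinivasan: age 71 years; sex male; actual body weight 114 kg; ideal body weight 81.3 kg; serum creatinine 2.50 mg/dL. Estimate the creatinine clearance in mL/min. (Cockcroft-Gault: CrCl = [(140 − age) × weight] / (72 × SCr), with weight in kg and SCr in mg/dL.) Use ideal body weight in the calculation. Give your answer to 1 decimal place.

31.2 mL/min

CrCl = (140 − 71) × 81.3 / (72 × 2.5) = 5609.7 / 180.00 ≈ 31.2 mL/min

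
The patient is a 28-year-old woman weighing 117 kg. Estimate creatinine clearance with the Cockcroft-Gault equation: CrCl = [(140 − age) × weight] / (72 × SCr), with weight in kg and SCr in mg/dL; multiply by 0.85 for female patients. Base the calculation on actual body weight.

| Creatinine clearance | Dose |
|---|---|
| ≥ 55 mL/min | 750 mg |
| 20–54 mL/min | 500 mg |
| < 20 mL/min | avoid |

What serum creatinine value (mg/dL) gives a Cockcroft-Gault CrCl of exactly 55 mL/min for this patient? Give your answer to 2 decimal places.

2.81 mg/dL

Standard dose requires CrCl ≥ 55 mL/min.
Set (140 − 28) × 117 × 0.85 / (72 × SCr) = 55
SCr = (140 − 28) × 117 × 0.85 / (72 × 55) = 2.813 mg/dL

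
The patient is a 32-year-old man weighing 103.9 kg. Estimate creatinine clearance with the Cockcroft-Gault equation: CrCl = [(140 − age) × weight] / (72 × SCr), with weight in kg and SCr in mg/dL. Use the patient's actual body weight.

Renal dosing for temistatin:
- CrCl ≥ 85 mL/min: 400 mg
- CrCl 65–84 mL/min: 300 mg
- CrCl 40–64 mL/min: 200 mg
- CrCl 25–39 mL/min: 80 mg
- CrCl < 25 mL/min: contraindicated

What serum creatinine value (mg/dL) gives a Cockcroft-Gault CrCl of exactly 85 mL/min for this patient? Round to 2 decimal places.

Standard dose requires CrCl ≥ 85 mL/min.
Set (140 − 32) × 103.9 / (72 × SCr) = 85
SCr = (140 − 32) × 103.9 / (72 × 85) = 1.834 mg/dL

1.83 mg/dL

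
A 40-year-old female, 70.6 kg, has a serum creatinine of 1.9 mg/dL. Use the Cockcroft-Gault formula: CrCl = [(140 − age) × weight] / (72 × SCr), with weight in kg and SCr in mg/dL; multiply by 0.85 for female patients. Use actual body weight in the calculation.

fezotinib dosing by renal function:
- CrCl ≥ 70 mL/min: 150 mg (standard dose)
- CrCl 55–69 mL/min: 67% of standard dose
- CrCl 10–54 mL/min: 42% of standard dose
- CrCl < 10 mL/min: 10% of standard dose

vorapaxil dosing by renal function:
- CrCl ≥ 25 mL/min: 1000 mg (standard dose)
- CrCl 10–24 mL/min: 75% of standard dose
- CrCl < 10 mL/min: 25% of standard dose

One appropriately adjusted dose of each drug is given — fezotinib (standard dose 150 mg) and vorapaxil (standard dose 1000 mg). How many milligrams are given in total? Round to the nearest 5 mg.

CrCl = (140 − 40) × 70.6 / (72 × 1.9) × 0.85 = 7060.0 / 136.80 × 0.85 ≈ 43.9 mL/min
CrCl ≈ 44 mL/min.
fezotinib: 10–54 mL/min → 42% of 150 mg = 63 mg.
vorapaxil: ≥ 25 mL/min → 100% of 1000 mg = 1000 mg.
Total = 63 + 1000 = 1063 mg.

1065 mg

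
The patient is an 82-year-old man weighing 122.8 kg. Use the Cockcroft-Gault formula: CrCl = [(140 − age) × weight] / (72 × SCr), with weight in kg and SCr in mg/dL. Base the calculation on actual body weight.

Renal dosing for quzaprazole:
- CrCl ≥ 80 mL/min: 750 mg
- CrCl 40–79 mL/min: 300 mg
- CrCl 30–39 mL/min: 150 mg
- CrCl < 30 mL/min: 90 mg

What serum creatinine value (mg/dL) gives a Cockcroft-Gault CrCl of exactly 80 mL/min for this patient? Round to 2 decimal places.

Standard dose requires CrCl ≥ 80 mL/min.
Set (140 − 82) × 122.8 / (72 × SCr) = 80
SCr = (140 − 82) × 122.8 / (72 × 80) = 1.237 mg/dL

1.24 mg/dL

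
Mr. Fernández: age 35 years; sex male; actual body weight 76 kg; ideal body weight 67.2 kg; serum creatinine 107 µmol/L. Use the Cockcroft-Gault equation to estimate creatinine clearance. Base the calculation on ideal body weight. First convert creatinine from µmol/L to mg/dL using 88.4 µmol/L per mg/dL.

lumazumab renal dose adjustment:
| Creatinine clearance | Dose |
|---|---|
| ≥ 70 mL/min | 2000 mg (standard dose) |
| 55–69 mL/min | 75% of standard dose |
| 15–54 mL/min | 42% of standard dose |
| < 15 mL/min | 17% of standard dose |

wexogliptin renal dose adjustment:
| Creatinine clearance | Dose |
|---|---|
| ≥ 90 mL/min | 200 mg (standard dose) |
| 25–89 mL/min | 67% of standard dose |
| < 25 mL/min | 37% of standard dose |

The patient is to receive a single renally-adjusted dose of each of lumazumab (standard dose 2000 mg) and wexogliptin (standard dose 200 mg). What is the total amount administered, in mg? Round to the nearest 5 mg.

2135 mg

SCr = 107 / 88.4 = 1.21 mg/dL
CrCl = (140 − 35) × 67.2 / (72 × 1.21) = 7056.0 / 87.12 ≈ 81.0 mL/min
CrCl ≈ 81 mL/min.
lumazumab: ≥ 70 mL/min → 100% of 2000 mg = 2000 mg.
wexogliptin: 25–89 mL/min → 67% of 200 mg = 134 mg.
Total = 2000 + 134 = 2134 mg.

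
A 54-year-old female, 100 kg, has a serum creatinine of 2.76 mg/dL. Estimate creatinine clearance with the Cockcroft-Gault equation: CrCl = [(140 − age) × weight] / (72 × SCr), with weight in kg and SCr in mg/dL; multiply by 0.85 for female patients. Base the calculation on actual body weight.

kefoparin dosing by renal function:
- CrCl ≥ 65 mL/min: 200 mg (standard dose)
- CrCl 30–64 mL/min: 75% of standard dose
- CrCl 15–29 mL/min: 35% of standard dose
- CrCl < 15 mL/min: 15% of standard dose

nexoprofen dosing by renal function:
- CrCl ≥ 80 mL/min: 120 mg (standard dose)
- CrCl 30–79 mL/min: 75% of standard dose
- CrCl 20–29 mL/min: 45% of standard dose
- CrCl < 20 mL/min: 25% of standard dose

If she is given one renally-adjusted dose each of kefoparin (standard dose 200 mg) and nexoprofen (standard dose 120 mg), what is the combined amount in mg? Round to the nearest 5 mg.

240 mg

CrCl = (140 − 54) × 100 / (72 × 2.76) × 0.85 = 8600.0 / 198.72 × 0.85 ≈ 36.8 mL/min
CrCl ≈ 37 mL/min.
kefoparin: 30–64 mL/min → 75% of 200 mg = 150 mg.
nexoprofen: 30–79 mL/min → 75% of 120 mg = 90 mg.
Total = 150 + 90 = 240 mg.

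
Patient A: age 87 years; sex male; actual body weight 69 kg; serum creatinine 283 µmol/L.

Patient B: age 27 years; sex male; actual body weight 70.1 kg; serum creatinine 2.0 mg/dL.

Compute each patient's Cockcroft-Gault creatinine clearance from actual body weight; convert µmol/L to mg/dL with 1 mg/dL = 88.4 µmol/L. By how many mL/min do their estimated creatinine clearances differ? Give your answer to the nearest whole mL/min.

Patient A: SCr = 283 / 88.4 = 3.201 mg/dL
Patient A: CrCl = (140 − 87) × 69 / (72 × 3.201) = 3657.0 / 230.47 ≈ 15.9 mL/min
Patient B: CrCl = (140 − 27) × 70.1 / (72 × 2) = 7921.3 / 144.00 ≈ 55.0 mL/min
|15.9 − 55.0| = 39.1 mL/min

39 mL/min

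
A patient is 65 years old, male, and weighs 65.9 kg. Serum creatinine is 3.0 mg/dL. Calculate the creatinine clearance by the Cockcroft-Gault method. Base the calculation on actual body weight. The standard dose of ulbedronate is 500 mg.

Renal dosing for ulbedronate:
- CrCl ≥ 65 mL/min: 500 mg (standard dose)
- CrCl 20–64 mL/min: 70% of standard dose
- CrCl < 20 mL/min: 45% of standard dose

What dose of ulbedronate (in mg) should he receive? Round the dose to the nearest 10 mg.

CrCl = (140 − 65) × 65.9 / (72 × 3) = 4942.5 / 216.00 ≈ 22.9 mL/min
CrCl ≈ 23 mL/min → bracket 20–64 mL/min.
70% of 500 mg = 350 mg

350 mg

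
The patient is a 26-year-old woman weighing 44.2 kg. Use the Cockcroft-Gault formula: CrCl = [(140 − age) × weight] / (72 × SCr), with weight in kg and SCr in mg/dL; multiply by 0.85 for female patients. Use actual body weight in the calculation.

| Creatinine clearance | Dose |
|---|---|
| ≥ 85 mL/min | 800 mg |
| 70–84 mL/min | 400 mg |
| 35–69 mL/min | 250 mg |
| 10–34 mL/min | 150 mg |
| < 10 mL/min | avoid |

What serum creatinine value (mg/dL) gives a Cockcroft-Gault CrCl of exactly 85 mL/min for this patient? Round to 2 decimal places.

0.70 mg/dL

Standard dose requires CrCl ≥ 85 mL/min.
Set (140 − 26) × 44.2 × 0.85 / (72 × SCr) = 85
SCr = (140 − 26) × 44.2 × 0.85 / (72 × 85) = 0.700 mg/dL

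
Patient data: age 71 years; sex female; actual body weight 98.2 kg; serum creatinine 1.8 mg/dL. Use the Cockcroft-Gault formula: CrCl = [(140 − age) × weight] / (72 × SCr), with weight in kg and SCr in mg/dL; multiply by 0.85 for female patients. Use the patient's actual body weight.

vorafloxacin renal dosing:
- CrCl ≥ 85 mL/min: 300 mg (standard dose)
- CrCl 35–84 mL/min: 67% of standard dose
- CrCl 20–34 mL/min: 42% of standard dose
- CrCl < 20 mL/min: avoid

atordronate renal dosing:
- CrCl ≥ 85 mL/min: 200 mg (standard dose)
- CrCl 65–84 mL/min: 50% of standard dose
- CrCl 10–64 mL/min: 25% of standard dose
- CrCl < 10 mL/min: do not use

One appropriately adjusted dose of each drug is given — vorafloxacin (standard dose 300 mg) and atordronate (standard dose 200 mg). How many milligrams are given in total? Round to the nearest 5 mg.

250 mg

CrCl = (140 − 71) × 98.2 / (72 × 1.8) × 0.85 = 6775.8 / 129.60 × 0.85 ≈ 44.4 mL/min
CrCl ≈ 44 mL/min.
vorafloxacin: 35–84 mL/min → 67% of 300 mg = 201 mg.
atordronate: 10–64 mL/min → 25% of 200 mg = 50 mg.
Total = 201 + 50 = 251 mg.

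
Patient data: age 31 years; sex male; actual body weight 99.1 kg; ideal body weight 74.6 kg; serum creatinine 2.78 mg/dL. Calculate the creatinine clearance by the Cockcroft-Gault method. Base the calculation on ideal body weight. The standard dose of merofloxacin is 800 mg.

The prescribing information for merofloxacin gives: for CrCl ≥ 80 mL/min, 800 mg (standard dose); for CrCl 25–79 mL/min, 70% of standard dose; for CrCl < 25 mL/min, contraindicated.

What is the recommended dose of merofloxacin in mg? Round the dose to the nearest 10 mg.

CrCl = (140 − 31) × 74.6 / (72 × 2.78) = 8131.4 / 200.16 ≈ 40.6 mL/min
CrCl ≈ 41 mL/min → bracket 25–79 mL/min.
70% of 800 mg = 560 mg

560 mg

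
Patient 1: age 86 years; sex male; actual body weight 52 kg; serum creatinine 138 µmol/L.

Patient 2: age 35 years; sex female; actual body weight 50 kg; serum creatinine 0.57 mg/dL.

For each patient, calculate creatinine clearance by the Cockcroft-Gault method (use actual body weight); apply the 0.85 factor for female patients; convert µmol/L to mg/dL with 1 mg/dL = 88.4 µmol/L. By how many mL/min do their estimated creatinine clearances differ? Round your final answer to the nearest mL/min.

Patient 1: SCr = 138 / 88.4 = 1.561 mg/dL
Patient 1: CrCl = (140 − 86) × 52 / (72 × 1.561) = 2808.0 / 112.39 ≈ 25.0 mL/min
Patient 2: CrCl = (140 − 35) × 50 / (72 × 0.57) × 0.85 = 5250.0 / 41.04 × 0.85 ≈ 108.7 mL/min
|25.0 − 108.7| = 83.7 mL/min

84 mL/min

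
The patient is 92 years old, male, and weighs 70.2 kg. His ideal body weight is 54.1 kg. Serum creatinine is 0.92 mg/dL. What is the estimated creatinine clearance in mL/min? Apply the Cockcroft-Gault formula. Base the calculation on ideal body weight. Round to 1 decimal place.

39.2 mL/min

CrCl = (140 − 92) × 54.1 / (72 × 0.92) = 2596.8 / 66.24 ≈ 39.2 mL/min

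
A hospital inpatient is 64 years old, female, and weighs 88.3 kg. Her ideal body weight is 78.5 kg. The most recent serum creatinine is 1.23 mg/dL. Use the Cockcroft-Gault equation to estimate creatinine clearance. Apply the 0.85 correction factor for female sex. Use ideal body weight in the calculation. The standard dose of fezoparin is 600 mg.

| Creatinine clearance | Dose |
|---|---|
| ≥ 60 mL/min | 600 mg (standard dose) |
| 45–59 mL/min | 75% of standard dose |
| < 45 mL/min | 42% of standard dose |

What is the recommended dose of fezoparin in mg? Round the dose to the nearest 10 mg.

CrCl = (140 − 64) × 78.5 / (72 × 1.23) × 0.85 = 5966.0 / 88.56 × 0.85 ≈ 57.3 mL/min
CrCl ≈ 57 mL/min → bracket 45–59 mL/min.
75% of 600 mg = 450 mg

450 mg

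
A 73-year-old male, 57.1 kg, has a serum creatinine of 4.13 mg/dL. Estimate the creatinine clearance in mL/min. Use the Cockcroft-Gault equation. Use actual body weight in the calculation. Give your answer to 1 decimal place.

12.9 mL/min

CrCl = (140 − 73) × 57.1 / (72 × 4.13) = 3825.7 / 297.36 ≈ 12.9 mL/min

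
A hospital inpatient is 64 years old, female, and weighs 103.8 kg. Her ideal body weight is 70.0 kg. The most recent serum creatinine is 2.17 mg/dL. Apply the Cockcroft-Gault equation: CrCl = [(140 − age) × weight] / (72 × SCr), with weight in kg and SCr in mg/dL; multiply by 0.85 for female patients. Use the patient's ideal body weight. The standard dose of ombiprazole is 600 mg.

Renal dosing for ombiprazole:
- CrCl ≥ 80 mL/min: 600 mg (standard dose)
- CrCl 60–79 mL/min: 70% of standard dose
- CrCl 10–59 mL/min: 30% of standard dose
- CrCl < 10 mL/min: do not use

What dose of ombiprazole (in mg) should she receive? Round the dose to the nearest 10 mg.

CrCl = (140 − 64) × 70 / (72 × 2.17) × 0.85 = 5320.0 / 156.24 × 0.85 ≈ 28.9 mL/min
CrCl ≈ 29 mL/min → bracket 10–59 mL/min.
30% of 600 mg = 180 mg

180 mg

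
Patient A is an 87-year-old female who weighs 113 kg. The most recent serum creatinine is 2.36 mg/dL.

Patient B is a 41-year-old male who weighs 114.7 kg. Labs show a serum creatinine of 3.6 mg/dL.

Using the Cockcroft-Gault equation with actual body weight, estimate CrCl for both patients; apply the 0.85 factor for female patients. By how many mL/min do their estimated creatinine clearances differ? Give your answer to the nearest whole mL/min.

14 mL/min

Patient A: CrCl = (140 − 87) × 113 / (72 × 2.36) × 0.85 = 5989.0 / 169.92 × 0.85 ≈ 30.0 mL/min
Patient B: CrCl = (140 − 41) × 114.7 / (72 × 3.6) = 11355.3 / 259.20 ≈ 43.8 mL/min
|30.0 − 43.8| = 13.8 mL/min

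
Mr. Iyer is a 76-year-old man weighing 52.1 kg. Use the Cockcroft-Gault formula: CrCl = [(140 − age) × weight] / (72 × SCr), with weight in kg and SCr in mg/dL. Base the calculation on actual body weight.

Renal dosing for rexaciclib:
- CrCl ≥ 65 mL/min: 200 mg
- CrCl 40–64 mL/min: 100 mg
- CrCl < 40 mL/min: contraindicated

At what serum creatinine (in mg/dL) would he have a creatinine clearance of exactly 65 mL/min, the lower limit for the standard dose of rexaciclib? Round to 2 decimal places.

0.71 mg/dL

Standard dose requires CrCl ≥ 65 mL/min.
Set (140 − 76) × 52.1 / (72 × SCr) = 65
SCr = (140 − 76) × 52.1 / (72 × 65) = 0.712 mg/dL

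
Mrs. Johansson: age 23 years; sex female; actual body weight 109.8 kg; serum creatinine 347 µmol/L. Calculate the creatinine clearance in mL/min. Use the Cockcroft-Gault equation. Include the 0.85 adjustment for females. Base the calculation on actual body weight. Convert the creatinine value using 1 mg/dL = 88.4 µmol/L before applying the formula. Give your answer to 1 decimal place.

38.6 mL/min

SCr = 347 / 88.4 = 3.925 mg/dL
CrCl = (140 − 23) × 109.8 / (72 × 3.925) × 0.85 = 12846.6 / 282.60 × 0.85 ≈ 38.6 mL/min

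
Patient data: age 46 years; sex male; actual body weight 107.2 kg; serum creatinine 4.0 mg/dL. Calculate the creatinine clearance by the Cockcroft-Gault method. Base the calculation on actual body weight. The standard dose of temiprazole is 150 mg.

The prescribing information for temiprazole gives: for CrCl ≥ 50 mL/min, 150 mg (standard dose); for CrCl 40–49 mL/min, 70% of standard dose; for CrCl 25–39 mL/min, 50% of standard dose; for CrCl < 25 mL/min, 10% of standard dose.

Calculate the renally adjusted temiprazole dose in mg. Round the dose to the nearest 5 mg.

75 mg

CrCl = (140 − 46) × 107.2 / (72 × 4) = 10076.8 / 288.00 ≈ 35.0 mL/min
CrCl ≈ 35 mL/min → bracket 25–39 mL/min.
50% of 150 mg = 75 mg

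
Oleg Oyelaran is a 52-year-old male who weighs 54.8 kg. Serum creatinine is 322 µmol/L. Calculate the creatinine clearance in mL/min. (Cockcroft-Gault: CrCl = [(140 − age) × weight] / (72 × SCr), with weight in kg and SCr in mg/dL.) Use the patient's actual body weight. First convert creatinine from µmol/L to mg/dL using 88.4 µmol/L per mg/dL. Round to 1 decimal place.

18.4 mL/min

SCr = 322 / 88.4 = 3.643 mg/dL
CrCl = (140 − 52) × 54.8 / (72 × 3.643) = 4822.4 / 262.30 ≈ 18.4 mL/min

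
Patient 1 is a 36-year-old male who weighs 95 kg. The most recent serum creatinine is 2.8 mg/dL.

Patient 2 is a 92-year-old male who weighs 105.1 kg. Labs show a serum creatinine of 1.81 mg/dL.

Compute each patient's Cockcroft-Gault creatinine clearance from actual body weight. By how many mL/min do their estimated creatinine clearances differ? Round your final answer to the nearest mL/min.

10 mL/min

Patient 1: CrCl = (140 − 36) × 95 / (72 × 2.8) = 9880.0 / 201.60 ≈ 49.0 mL/min
Patient 2: CrCl = (140 − 92) × 105.1 / (72 × 1.81) = 5044.8 / 130.32 ≈ 38.7 mL/min
|49.0 − 38.7| = 10.3 mL/min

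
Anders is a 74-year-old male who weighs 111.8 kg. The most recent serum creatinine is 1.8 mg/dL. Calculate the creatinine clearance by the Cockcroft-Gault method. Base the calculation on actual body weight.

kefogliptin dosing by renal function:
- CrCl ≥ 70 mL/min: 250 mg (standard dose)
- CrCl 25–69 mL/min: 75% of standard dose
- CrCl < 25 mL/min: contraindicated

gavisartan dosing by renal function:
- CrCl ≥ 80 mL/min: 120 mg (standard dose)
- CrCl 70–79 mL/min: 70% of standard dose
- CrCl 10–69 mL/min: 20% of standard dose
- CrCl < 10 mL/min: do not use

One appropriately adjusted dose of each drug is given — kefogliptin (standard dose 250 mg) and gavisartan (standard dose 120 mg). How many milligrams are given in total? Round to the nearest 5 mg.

CrCl = (140 − 74) × 111.8 / (72 × 1.8) = 7378.8 / 129.60 ≈ 56.9 mL/min
CrCl ≈ 57 mL/min.
kefogliptin: 25–69 mL/min → 75% of 250 mg = 187.5 mg.
gavisartan: 10–69 mL/min → 20% of 120 mg = 24 mg.
Total = 187.5 + 24 = 211.5 mg.

210 mg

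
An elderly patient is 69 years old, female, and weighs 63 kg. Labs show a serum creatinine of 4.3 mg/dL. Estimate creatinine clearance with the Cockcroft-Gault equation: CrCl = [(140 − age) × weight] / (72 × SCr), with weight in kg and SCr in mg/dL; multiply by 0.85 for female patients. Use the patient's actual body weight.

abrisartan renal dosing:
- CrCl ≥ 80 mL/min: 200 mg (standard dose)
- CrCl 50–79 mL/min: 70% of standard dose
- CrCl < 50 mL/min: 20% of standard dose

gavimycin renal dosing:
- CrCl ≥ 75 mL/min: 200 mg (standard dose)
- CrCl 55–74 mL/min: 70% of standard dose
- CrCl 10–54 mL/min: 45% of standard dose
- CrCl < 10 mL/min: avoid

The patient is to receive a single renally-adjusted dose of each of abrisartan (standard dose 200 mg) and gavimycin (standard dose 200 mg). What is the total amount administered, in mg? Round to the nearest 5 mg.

CrCl = (140 − 69) × 63 / (72 × 4.3) × 0.85 = 4473.0 / 309.60 × 0.85 ≈ 12.3 mL/min
CrCl ≈ 12 mL/min.
abrisartan: < 50 mL/min → 20% of 200 mg = 40 mg.
gavimycin: 10–54 mL/min → 45% of 200 mg = 90 mg.
Total = 40 + 90 = 130 mg.

130 mg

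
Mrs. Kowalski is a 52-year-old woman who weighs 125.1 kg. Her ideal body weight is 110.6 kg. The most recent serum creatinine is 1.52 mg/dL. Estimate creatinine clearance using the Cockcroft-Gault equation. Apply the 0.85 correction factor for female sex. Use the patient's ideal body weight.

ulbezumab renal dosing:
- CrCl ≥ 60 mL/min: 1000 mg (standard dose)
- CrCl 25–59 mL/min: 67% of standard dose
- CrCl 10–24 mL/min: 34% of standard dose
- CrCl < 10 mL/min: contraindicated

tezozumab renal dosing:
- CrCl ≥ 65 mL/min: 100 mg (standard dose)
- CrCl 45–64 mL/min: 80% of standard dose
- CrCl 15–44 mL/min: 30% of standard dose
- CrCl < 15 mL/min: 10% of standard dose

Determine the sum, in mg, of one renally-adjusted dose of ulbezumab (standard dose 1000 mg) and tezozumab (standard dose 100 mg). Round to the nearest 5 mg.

CrCl = (140 − 52) × 110.6 / (72 × 1.52) × 0.85 = 9732.8 / 109.44 × 0.85 ≈ 75.6 mL/min
CrCl ≈ 76 mL/min.
ulbezumab: ≥ 60 mL/min → 100% of 1000 mg = 1000 mg.
tezozumab: ≥ 65 mL/min → 100% of 100 mg = 100 mg.
Total = 1000 + 100 = 1100 mg.

1100 mg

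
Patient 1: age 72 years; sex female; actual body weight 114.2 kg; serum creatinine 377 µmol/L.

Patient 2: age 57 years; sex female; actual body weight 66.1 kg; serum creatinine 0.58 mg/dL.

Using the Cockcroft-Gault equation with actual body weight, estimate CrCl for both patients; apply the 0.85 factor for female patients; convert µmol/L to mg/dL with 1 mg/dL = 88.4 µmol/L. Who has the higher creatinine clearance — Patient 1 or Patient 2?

Patient 2

Patient 1: SCr = 377 / 88.4 = 4.265 mg/dL
Patient 1: CrCl = (140 − 72) × 114.2 / (72 × 4.265) × 0.85 = 7765.6 / 307.08 × 0.85 ≈ 21.5 mL/min
Patient 2: CrCl = (140 − 57) × 66.1 / (72 × 0.58) × 0.85 = 5486.3 / 41.76 × 0.85 ≈ 111.7 mL/min
21.5 vs 111.7 mL/min → Patient 2 is higher.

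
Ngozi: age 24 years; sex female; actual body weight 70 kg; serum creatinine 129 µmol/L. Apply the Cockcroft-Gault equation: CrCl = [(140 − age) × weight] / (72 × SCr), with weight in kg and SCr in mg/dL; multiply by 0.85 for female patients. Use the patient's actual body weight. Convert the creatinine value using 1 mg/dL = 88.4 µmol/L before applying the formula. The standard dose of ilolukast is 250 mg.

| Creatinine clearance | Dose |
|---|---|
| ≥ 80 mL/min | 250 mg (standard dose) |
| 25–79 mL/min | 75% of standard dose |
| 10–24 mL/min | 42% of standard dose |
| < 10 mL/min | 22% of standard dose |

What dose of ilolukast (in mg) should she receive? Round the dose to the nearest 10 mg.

190 mg

SCr = 129 / 88.4 = 1.459 mg/dL
CrCl = (140 − 24) × 70 / (72 × 1.459) × 0.85 = 8120.0 / 105.05 × 0.85 ≈ 65.7 mL/min
CrCl ≈ 66 mL/min → bracket 25–79 mL/min.
75% of 250 mg = 187.5 mg → 190 mg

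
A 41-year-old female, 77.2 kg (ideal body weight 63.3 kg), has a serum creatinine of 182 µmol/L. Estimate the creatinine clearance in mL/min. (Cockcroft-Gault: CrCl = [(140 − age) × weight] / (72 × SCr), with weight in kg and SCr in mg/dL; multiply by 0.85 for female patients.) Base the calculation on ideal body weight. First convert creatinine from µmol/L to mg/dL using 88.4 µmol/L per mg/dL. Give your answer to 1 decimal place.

35.9 mL/min

SCr = 182 / 88.4 = 2.059 mg/dL
CrCl = (140 − 41) × 63.3 / (72 × 2.059) × 0.85 = 6266.7 / 148.25 × 0.85 ≈ 35.9 mL/min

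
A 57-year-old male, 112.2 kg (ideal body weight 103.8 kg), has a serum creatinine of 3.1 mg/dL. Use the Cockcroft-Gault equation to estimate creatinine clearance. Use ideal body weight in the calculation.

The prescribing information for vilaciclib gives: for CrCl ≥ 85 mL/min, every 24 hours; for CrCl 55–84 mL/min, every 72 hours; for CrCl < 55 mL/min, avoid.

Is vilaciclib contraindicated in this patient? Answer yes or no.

yes

CrCl = (140 − 57) × 103.8 / (72 × 3.1) = 8615.4 / 223.20 ≈ 38.6 mL/min
CrCl ≈ 39 mL/min, which is < 55 mL/min.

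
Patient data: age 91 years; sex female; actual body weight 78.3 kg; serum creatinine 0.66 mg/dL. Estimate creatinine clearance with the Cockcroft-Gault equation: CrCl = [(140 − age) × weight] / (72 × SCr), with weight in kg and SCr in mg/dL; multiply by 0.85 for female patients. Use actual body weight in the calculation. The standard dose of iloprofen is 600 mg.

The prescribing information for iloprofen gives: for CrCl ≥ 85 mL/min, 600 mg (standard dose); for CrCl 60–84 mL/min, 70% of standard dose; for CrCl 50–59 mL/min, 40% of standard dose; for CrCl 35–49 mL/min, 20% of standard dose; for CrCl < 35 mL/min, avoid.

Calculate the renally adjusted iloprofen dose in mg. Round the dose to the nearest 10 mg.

420 mg

CrCl = (140 − 91) × 78.3 / (72 × 0.66) × 0.85 = 3836.7 / 47.52 × 0.85 ≈ 68.6 mL/min
CrCl ≈ 69 mL/min → bracket 60–84 mL/min.
70% of 600 mg = 420 mg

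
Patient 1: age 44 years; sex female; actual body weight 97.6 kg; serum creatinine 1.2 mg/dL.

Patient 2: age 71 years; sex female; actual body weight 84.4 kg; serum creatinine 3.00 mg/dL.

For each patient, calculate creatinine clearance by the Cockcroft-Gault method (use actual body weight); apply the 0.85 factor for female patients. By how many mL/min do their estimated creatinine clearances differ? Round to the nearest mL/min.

69 mL/min

Patient 1: CrCl = (140 − 44) × 97.6 / (72 × 1.2) × 0.85 = 9369.6 / 86.40 × 0.85 ≈ 92.2 mL/min
Patient 2: CrCl = (140 − 71) × 84.4 / (72 × 3) × 0.85 = 5823.6 / 216.00 × 0.85 ≈ 22.9 mL/min
|92.2 − 22.9| = 69.3 mL/min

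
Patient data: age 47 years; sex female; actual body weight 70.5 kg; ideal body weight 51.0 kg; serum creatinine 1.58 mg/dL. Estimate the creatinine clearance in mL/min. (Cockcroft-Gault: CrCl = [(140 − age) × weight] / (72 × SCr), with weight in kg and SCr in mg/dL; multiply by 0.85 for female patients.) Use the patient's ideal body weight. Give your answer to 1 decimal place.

35.4 mL/min

CrCl = (140 − 47) × 51 / (72 × 1.58) × 0.85 = 4743.0 / 113.76 × 0.85 ≈ 35.4 mL/min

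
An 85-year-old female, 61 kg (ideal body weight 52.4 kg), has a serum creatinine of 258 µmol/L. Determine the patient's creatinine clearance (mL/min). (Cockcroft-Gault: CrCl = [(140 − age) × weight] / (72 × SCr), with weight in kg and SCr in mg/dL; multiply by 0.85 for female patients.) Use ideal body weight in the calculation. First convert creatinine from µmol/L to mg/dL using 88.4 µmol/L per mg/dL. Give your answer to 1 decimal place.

11.7 mL/min

SCr = 258 / 88.4 = 2.919 mg/dL
CrCl = (140 − 85) × 52.4 / (72 × 2.919) × 0.85 = 2882.0 / 210.17 × 0.85 ≈ 11.7 mL/min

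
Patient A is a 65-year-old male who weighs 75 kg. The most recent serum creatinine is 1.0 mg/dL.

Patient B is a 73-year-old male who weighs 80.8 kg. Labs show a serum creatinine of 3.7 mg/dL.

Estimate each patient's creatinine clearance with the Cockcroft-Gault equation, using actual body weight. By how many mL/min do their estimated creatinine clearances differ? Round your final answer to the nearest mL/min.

Patient A: CrCl = (140 − 65) × 75 / (72 × 1) = 5625.0 / 72.00 ≈ 78.1 mL/min
Patient B: CrCl = (140 − 73) × 80.8 / (72 × 3.7) = 5413.6 / 266.40 ≈ 20.3 mL/min
|78.1 − 20.3| = 57.8 mL/min

58 mL/min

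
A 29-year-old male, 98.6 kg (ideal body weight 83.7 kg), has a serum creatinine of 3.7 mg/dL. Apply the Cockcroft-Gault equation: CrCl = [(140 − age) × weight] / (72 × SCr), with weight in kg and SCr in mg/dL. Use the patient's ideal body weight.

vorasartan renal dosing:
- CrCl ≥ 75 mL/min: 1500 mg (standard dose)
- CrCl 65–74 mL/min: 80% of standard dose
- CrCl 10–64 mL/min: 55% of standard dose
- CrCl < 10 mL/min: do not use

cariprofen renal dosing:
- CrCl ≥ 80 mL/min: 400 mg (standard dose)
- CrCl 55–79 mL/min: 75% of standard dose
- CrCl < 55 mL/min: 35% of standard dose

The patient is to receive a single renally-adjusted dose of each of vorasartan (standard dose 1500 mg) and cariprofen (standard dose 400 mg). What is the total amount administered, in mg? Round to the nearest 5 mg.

CrCl = (140 − 29) × 83.7 / (72 × 3.7) = 9290.7 / 266.40 ≈ 34.9 mL/min
CrCl ≈ 35 mL/min.
vorasartan: 10–64 mL/min → 55% of 1500 mg = 825 mg.
cariprofen: < 55 mL/min → 35% of 400 mg = 140 mg.
Total = 825 + 140 = 965 mg.

965 mg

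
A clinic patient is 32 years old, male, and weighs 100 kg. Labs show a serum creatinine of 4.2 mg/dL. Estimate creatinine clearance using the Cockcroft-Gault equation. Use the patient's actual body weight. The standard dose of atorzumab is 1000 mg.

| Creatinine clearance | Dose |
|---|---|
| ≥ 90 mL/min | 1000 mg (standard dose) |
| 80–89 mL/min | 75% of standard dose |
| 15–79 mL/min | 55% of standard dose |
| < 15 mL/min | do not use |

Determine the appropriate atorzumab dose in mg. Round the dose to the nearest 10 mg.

550 mg

CrCl = (140 − 32) × 100 / (72 × 4.2) = 10800.0 / 302.40 ≈ 35.7 mL/min
CrCl ≈ 36 mL/min → bracket 15–79 mL/min.
55% of 1000 mg = 550 mg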